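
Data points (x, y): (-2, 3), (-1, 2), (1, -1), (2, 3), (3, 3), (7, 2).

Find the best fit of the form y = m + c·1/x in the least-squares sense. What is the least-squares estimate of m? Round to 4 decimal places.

m = 2.0816

Compute the Gram sums: Σ1 = 6, Σ1/x = 10/21, Σ1/x·1/x = 2321/882.
Right-hand side: Σy = 12, Σ1/x·y = -12/7.
MᵀM·[m, c]ᵀ = Mᵀy becomes [[6, 10/21]; [10/21, 2321/882]]·[m, c]ᵀ = [12, -12/7]ᵀ.
Eliminating c: (2321/882)·(row 1) − (10/21)·(row 2) gives (6863/441)·m = (2321/882)·12 − (10/21)·(-12/7) = 4762/147, so m = 14286/6863.
Then c = ((-12/7) − (10/21)·(14286/6863))/(2321/882) = -7056/6863.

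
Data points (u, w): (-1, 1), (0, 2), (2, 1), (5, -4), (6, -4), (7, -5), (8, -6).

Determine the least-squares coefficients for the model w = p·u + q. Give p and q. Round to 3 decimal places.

p = -0.910, q = 1.368

Compute the Gram sums: Σu·u = 179, Σu = 27, Σ1 = 7.
And Σu·w = -126, Σw = -15.
MᵀM·[p, q]ᵀ = Mᵀw becomes [[179, 27]; [27, 7]]·[p, q]ᵀ = [-126, -15]ᵀ.
det = 179·7 − 27² = 524.
p = ((-126)·7 − 27·(-15))/524 = -477/524; q = (179·(-15) − 27·(-126))/524 = 717/524.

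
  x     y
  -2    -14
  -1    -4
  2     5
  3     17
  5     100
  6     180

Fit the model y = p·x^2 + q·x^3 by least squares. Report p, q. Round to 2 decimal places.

p = -1.22, q = 1.04

Normal-equation sums: Σx^2·x^2 = 2035, Σx^2·x^3 = 11143, Σx^3·x^3 = 63139.
For Mᵀy: Σx^2·y = 9093, Σx^3·y = 51995.
Normal equations: [[2035, 11143]; [11143, 63139]]·[p, q]ᵀ = [9093, 51995]ᵀ.
Eliminating q: 63139·(row 1) − 11143·(row 2) gives 4321416·p = 63139·9093 − 11143·51995 = -5257358, so p = -2628679/2160708.
Then q = (51995 − 11143·(-2628679/2160708))/63139 = 203933/196428.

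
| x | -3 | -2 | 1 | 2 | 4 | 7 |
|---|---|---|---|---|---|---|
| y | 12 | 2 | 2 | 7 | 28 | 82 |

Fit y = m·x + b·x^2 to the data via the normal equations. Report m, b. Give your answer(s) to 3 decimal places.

m = 0.910, b = 1.539

Setting ∂/∂m … = 0 gives: 83·m + 381·b = 662;  381·m + 2771·b = 4612.
det = 83·2771 − 381² = 84832.
m = (662·2771 − 381·4612)/84832 = 38615/42416; b = (83·4612 − 381·662)/84832 = 65287/42416.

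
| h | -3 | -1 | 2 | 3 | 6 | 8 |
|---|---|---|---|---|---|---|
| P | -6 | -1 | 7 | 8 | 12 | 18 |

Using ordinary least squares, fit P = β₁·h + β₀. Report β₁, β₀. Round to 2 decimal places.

Sums needed: Σh·h = 123, Σh = 15, Σ1 = 6.
And Σh·P = 273, ΣP = 38.
Δ = 123·6 − 15² = 513.
β₁ = (273·6 − 15·38)/513 = 356/171; β₀ = (123·38 − 15·273)/513 = 193/171.

β₁ = 2.08, β₀ = 1.13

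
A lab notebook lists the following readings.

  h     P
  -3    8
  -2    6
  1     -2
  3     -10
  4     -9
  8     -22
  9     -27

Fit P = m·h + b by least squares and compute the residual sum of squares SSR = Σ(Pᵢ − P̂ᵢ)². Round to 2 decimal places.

Normal-equation sums: Σh·h = 184, Σh = 20, Σ1 = 7.
And Σh·P = -523, ΣP = -56.
Normal equations: [[184, 20]; [20, 7]]·[m, b]ᵀ = [-523, -56]ᵀ.
Δ = 184·7 − 20² = 888.
m = ((-523)·7 − 20·(-56))/888 = -847/296; b = (184·(-56) − 20·(-523))/888 = 13/74.
Residuals: -225/296, 15/148, 203/296, -471/296, 84/37, 53/74, -421/296; SSR = 3339/296.

SSR = 11.28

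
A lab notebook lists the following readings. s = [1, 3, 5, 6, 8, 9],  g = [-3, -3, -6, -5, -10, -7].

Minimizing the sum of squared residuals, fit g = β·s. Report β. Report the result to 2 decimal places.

β = -1.00

The normal equations are: 216·β = -215.
(Σs·s = 216, Σs·g = -215.)
β = (-215)/216 = -0.99537.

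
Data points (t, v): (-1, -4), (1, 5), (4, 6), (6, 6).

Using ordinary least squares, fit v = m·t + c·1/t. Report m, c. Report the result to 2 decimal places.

m = 1.01, c = 3.56

The normal system AᵀA·[m, c]ᵀ = Aᵀv is [[54, 4]; [4, 301/144]]·[m, c]ᵀ = [69, 23/2]ᵀ.
Eliminating c: (301/144)·(row 1) − 4·(row 2) gives (775/8)·m = (301/144)·69 − 4·(23/2) = 4715/48, so m = 943/930.
Then c = ((23/2) − 4·(943/930))/(301/144) = 552/155.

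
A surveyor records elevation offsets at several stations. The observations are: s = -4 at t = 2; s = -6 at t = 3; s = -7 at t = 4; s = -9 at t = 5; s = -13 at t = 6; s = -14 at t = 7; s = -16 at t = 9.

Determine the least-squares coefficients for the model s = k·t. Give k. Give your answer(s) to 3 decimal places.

k = -1.905

MᵀM·[k]ᵀ = Mᵀs reads: 220·k = -419.
(Σt·t = 220, Σt·s = -419.)
Hence k = -419 / 220 ≈ -1.90455.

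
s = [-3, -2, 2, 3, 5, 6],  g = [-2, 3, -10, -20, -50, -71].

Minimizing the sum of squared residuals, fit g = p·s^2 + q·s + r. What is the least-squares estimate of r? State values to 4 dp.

r = 2.7363

With design matrix X, XᵀX = [[2115, 341, 87]; [341, 87, 11]; [87, 11, 6]] and Xᵀg = [-4032, -756, -150]ᵀ.
Inverting the 3×3 Gram matrix, [p, q, r]ᵀ = [-9202/6025, -18372/6025, 16486/6025]ᵀ.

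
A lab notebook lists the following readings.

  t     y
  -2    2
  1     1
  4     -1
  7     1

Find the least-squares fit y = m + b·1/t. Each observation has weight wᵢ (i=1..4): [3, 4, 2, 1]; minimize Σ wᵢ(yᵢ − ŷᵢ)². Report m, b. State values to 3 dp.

m = 1.076, b = -0.559

The normal system XᵀWX·[m, b]ᵀ = XᵀWy is [[10, 22/7]; [22/7, 1919/392]]·[m, b]ᵀ = [9, 9/14]ᵀ.
det = 10·(1919/392) − (22/7)² = 7659/196.
m = (9·(1919/392) − (22/7)·(9/14))/(7659/196) = 1831/1702; b = (10·(9/14) − (22/7)·9)/(7659/196) = -476/851.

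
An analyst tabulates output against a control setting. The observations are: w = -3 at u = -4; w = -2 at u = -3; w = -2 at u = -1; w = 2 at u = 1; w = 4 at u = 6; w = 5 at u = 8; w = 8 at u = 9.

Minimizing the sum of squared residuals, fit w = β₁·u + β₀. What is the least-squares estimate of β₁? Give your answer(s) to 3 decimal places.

β₁ = 0.762

Setting ∂/∂β₁ … = 0 gives: 208·β₁ + 16·β₀ = 158;  16·β₁ + 7·β₀ = 12.
(Σu·u = 208, Σu = 16, Σ1 = 7, Σu·w = 158, Σw = 12.)
det = 208·7 − 16² = 1200.
β₁ = (158·7 − 16·12)/1200 = 457/600; β₀ = (208·12 − 16·158)/1200 = -2/75.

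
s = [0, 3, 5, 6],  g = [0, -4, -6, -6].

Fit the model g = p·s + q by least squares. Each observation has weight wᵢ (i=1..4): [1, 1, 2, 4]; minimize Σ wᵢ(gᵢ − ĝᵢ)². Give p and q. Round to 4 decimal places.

p = -0.9725, q = -0.5020

Setting ∂/∂p … = 0 gives: 203·p + 37·q = -216;  37·p + 8·q = -40.
Determinant 203·8 − 37² = 255.
p = ((-216)·8 − 37·(-40))/255 = -248/255; q = (203·(-40) − 37·(-216))/255 = -128/255.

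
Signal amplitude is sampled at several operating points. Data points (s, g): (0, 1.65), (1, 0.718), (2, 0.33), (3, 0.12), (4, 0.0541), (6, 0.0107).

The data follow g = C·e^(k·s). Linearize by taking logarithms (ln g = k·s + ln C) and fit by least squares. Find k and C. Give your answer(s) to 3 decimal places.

k = -0.847, C = 1.660

With ln gᵢ as the transformed response and sᵢ as the regressor:
XᵀX = [[66.0000, 16.0000]; [16.0000, 6]], rhs = [-47.8022, -10.5139]ᵀ  (here Σs = 16.0000, Σ(s)² = 66.0000, Σln g = -10.5139, Σs·ln g = -47.8022).
Δ = 66.0000·6 − (16.0000)² = 140.0000; k = (-47.8022·6 − 16.0000·-10.5139)/140.0000 = -0.84708, ln C = (66.0000·-10.5139 − 16.0000·-47.8022)/140.0000 = 0.50657, so C = exp(0.50657) = 1.65958.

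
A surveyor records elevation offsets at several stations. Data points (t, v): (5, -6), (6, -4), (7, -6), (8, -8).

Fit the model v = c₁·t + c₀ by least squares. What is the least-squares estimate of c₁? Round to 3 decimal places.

c₁ = -0.800

The normal equations are: 174·c₁ + 26·c₀ = -160;  26·c₁ + 4·c₀ = -24.
(Σt·t = 174, Σt = 26, Σ1 = 4, Σt·v = -160, Σv = -24.)
Eliminating c₀: 4·(row 1) − 26·(row 2) gives 20·c₁ = 4·(-160) − 26·(-24) = -16, so c₁ = -4/5.
Then c₀ = ((-24) − 26·(-4/5))/4 = -4/5.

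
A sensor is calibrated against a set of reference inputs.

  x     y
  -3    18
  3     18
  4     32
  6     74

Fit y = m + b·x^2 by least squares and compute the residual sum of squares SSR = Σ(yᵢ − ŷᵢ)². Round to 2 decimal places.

AᵀA·[m, b]ᵀ = Aᵀy reads: 4·m + 70·b = 142;  70·m + 1714·b = 3500.
Eliminating b: 1714·(row 1) − 70·(row 2) gives 1956·m = 1714·142 − 70·3500 = -1612, so m = -403/489.
Then b = (3500 − 70·(-403/489))/1714 = 1015/489.
Residuals: 70/489, 70/489, -63/163, 49/489; SSR = 98/489.

SSR = 0.20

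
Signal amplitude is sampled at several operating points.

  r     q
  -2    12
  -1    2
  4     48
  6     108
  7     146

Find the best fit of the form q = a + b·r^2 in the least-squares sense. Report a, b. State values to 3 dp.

The normal equations are: 5·a + 106·b = 316;  106·a + 3970·b = 11860.
det = 5·3970 − 106² = 8614.
a = (316·3970 − 106·11860)/8614 = -1320/4307; b = (5·11860 − 106·316)/8614 = 12902/4307.

a = -0.306, b = 2.996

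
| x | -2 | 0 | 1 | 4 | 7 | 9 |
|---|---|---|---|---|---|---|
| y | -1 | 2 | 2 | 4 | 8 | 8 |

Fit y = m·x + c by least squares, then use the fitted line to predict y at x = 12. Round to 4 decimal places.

Normal-equation sums: Σx·x = 151, Σx = 19, Σ1 = 6.
For Mᵀy: Σx·y = 148, Σy = 23.
Eliminating c: 6·(row 1) − 19·(row 2) gives 545·m = 6·148 − 19·23 = 451, so m = 451/545.
Then c = (23 − 19·(451/545))/6 = 661/545.
At x = 12: ŷ = (451/545)·(12) + (661/545)·(1) = 6073/545.

ŷ = 11.1431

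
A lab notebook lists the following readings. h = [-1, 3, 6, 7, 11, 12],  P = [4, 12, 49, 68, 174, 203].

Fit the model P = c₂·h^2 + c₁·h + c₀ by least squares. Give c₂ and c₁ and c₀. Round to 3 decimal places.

Compute the Gram sums: Σh^2·h^2 = 39156, Σh^2·h = 3644, Σh^2 = 360, Σh·h = 360, Σh = 38, Σ1 = 6.
For AᵀP: Σh^2·P = 55494, Σh·P = 5152, ΣP = 510.
Solving the 3×3 system (Gaussian elimination) gives c₂ = 6713/4510, c₁ = -186/205, c₀ = 3243/2255.

c₂ = 1.488, c₁ = -0.907, c₀ = 1.438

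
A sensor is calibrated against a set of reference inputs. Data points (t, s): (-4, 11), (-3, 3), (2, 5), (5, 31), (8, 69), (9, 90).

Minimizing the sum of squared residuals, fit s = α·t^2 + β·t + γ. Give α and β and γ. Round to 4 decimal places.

Forming XᵀX = [[11635, 1283, 199]; [1283, 199, 17]; [199, 17, 6]] and Xᵀs = [12704, 1474, 209]ᵀ gives XᵀX·[α, β, γ]ᵀ = Xᵀs.
Solving the 3×3 system (Gaussian elimination) gives α = 23645/24222, β = 144367/121110, γ = -18584/20185.

α = 0.9762, β = 1.1920, γ = -0.9207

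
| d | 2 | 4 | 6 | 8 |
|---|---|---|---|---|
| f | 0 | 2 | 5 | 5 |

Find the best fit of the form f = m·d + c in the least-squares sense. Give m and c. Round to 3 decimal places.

m = 0.900, c = -1.500

Normal-equation sums: Σd·d = 120, Σd = 20, Σ1 = 4.
For Mᵀf: Σd·f = 78, Σf = 12.
Determinant 120·4 − 20² = 80.
m = (78·4 − 20·12)/80 = 9/10; c = (120·12 − 20·78)/80 = -3/2.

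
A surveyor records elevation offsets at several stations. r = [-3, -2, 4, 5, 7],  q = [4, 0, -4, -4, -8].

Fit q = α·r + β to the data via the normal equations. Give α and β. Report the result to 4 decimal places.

Compute the Gram sums: Σr·r = 103, Σr = 11, Σ1 = 5.
And Σr·q = -104, Σq = -12.
AᵀA·[α, β]ᵀ = Aᵀq becomes [[103, 11]; [11, 5]]·[α, β]ᵀ = [-104, -12]ᵀ.
Eliminating β: 5·(row 1) − 11·(row 2) gives 394·α = 5·(-104) − 11·(-12) = -388, so α = -194/197.
Then β = ((-12) − 11·(-194/197))/5 = -46/197.

α = -0.9848, β = -0.2335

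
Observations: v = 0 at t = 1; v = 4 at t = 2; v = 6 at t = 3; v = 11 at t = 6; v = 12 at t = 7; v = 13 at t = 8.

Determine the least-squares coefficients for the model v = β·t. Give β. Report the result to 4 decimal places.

Forming MᵀM = [[163]] and Mᵀv = [280]ᵀ gives MᵀM·[β]ᵀ = Mᵀv.
β = 280/163 = 1.71779.

β = 1.7178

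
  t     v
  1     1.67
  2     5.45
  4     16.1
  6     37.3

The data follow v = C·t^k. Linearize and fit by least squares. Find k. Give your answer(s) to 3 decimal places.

With ln vᵢ as the transformed response and ln tᵢ as the regressor:
Σln t = 3.8712, Σ(ln t)² = 5.6127, Σln v = 8.6063, Σln t·ln v = 11.5119.
Equations: 5.6127·k + 3.8712·ln C = 11.5119;  3.8712·k + 4·ln C = 8.6063.
Δ = 5.6127·4 − (3.8712)² = 7.4645; k = (11.5119·4 − 3.8712·8.6063)/7.4645 = 1.70558, ln C = (5.6127·8.6063 − 3.8712·11.5119)/7.4645 = 0.50091.

k = 1.706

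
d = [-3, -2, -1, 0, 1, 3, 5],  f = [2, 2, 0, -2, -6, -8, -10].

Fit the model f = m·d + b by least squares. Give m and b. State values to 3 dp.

Compute the Gram sums: Σd·d = 49, Σd = 3, Σ1 = 7.
Moment sums: Σd·f = -90, Σf = -22.
MᵀM·[m, b]ᵀ = Mᵀf becomes [[49, 3]; [3, 7]]·[m, b]ᵀ = [-90, -22]ᵀ.
det = 49·7 − 3² = 334.
m = ((-90)·7 − 3·(-22))/334 = -282/167; b = (49·(-22) − 3·(-90))/334 = -404/167.

m = -1.689, b = -2.419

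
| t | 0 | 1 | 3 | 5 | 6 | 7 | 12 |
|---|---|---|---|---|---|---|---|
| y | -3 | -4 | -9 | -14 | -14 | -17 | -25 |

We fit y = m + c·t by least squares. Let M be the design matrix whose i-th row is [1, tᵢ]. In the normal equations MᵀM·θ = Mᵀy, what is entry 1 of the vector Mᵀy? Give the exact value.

Entry 1 ↔ basis 1, so (Mᵀy)_{1} = Σᵢ yᵢ = (1)·(-3) + (1)·(-4) + (1)·(-9) + (1)·(-14) + (1)·(-14) + (1)·(-17) + (1)·(-25) = -86.

-86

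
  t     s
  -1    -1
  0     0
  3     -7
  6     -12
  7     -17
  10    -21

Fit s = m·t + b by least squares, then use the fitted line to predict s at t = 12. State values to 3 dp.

ŝ = -25.132

Normal-equation sums: Σt·t = 195, Σt = 25, Σ1 = 6.
Moment sums: Σt·s = -421, Σs = -58.
MᵀM·[m, b]ᵀ = Mᵀs becomes [[195, 25]; [25, 6]]·[m, b]ᵀ = [-421, -58]ᵀ.
Δ = 195·6 − 25² = 545.
m = ((-421)·6 − 25·(-58))/545 = -1076/545; b = (195·(-58) − 25·(-421))/545 = -157/109.
At t = 12: ŝ = (-1076/545)·(12) + (-157/109)·(1) = -13697/545.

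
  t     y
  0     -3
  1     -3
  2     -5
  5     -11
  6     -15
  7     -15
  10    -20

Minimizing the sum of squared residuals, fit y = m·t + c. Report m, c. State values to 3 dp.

Forming AᵀA = [[215, 31]; [31, 7]] and Aᵀy = [-463, -72]ᵀ gives AᵀA·[m, c]ᵀ = Aᵀy.
det = 215·7 − 31² = 544.
m = ((-463)·7 − 31·(-72))/544 = -1009/544; c = (215·(-72) − 31·(-463))/544 = -1127/544.

m = -1.855, c = -2.072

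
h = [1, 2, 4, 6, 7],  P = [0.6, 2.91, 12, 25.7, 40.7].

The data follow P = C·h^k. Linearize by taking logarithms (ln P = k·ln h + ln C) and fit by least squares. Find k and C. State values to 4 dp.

Let Y = ln P. Fitting Y = k·ln h + ln C by least squares:
Sums: Σln h = 5.8171, Σ(ln h)² = 9.3992, Σln P = 9.9950, Σln h·ln P = 17.2141.
Normal system: [[9.3992, 5.8171]; [5.8171, 5]]·[k, ln C]ᵀ = [17.2141, 9.9950]ᵀ.
Solving (det = 13.1574): k = 2.12267, ln C = -0.47057, so C = exp(-0.47057) = 0.62464.

k = 2.1227, C = 0.6246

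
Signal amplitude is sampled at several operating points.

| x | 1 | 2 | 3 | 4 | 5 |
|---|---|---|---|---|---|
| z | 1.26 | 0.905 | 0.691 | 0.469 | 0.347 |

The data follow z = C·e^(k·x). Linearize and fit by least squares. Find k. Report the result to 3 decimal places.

k = -0.324

Let Y = ln z. Fitting Y = k·x + ln C by least squares:
XᵀX = [[55.0000, 15.0000]; [15.0000, 5]], rhs = [-9.3981, -2.0539]ᵀ  (here Σx = 15.0000, Σ(x)² = 55.0000, Σln z = -2.0539, Σx·ln z = -9.3981).
Slope k = (n·Σx·ln z − Σx·Σln z)/(n·Σ(x)² − (Σx)²) = (5·-9.3981 − 15.0000·-2.0539)/50.0000 = -0.32364; ln C = (Σln z − k·Σx)/n = 0.56014.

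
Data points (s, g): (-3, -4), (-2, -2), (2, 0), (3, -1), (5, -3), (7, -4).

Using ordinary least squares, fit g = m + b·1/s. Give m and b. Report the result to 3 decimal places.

Entries of AᵀA: Σ1 = 6, Σ1/s = 12/35, Σ1/s·1/s = 17257/22050.
Moment sums: Σg = -14, Σ1/s·g = 29/35.
So AᵀA·[m, b]ᵀ = Aᵀg: [[6, 12/35]; [12/35, 17257/22050]]·[m, b]ᵀ = [-14, 29/35]ᵀ.
Eliminating b: (17257/22050)·(row 1) − (12/35)·(row 2) gives (673/147)·m = (17257/22050)·(-14) − (12/35)·(29/35) = -123931/11025, so m = -123931/50475.
Then b = ((29/35) − (12/35)·(-123931/50475))/(17257/22050) = 7182/3365.

m = -2.455, b = 2.134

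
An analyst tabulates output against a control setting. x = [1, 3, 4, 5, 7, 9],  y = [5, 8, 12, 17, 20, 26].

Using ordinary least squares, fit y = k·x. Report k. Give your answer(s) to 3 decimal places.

Compute the Gram sums: Σx·x = 181.
For Aᵀy: Σx·y = 536.
AᵀA·[k]ᵀ = Aᵀy becomes [[181]]·[k]ᵀ = [536]ᵀ.
k = 536/181 = 2.96133.

k = 2.961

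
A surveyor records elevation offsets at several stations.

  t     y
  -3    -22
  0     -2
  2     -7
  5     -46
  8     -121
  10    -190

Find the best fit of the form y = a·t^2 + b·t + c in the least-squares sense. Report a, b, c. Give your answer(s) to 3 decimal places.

With design matrix M, MᵀM = [[14818, 1618, 202]; [1618, 202, 22]; [202, 22, 6]] and Mᵀy = [-28120, -3046, -388]ᵀ.
Inverting the 3×3 Gram matrix, [a, b, c]ᵀ = [-3596/1813, 3491/3626, -5151/3626]ᵀ.

a = -1.983, b = 0.963, c = -1.421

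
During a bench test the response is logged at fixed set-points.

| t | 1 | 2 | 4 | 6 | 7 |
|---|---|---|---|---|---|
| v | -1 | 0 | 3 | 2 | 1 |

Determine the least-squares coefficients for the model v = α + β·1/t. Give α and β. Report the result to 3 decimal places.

The normal system XᵀX·[α, β]ᵀ = Xᵀv is [[5, 173/84]; [173/84, 9601/7056]]·[α, β]ᵀ = [5, 19/84]ᵀ.
det = 5·(9601/7056) − (173/84)² = 4519/1764.
α = (5·(9601/7056) − (173/84)·(19/84))/(4519/1764) = 22359/9038; β = (5·(19/84) − (173/84)·5)/(4519/1764) = -16170/4519.

α = 2.474, β = -3.578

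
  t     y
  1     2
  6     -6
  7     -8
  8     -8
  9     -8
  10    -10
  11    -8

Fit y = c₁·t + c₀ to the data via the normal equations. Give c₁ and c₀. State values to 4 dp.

MᵀM·[c₁, c₀]ᵀ = Mᵀy reads: 452·c₁ + 52·c₀ = -414;  52·c₁ + 7·c₀ = -46.
det = 452·7 − 52² = 460.
c₁ = ((-414)·7 − 52·(-46))/460 = -11/10; c₀ = (452·(-46) − 52·(-414))/460 = 8/5.

c₁ = -1.1000, c₀ = 1.6000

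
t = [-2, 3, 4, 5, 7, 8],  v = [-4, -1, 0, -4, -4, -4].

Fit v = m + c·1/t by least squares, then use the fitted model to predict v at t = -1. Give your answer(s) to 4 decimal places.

v̂ = -6.1330

Setting ∂/∂m … = 0 gives: 6·m + (463/840)·c = -17;  (463/840)·m + (352549/705600)·c = -43/210.
(Σ1 = 6, Σ1/t = 463/840, Σ1/t·1/t = 352549/705600, Σv = -17, Σ1/t·v = -43/210.)
Δ = 6·(352549/705600) − (463/840)² = 76037/28224.
m = ((-17)·(352549/705600) − (463/840)·(-43/210))/(76037/28224) = -5913697/1900925; c = (6·(-43/210) − (463/840)·(-17))/(76037/28224) = 1148952/380185.
At t = -1: v̂ = (-5913697/1900925)·(1) + (1148952/380185)·(-1) = -11658457/1900925.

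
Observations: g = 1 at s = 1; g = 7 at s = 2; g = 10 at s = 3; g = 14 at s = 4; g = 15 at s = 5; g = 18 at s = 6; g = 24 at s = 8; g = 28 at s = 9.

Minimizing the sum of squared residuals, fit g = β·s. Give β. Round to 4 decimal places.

Setting ∂/∂β … = 0 gives: 236·β = 728.
(Σs·s = 236, Σs·g = 728.)
Hence β = 728 / 236 ≈ 3.08475.

β = 3.0847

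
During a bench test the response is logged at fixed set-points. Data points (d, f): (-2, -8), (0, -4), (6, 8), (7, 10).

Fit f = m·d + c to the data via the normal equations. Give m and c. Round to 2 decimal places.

MᵀM·[m, c]ᵀ = Mᵀf reads: 89·m + 11·c = 134;  11·m + 4·c = 6.
Δ = 89·4 − 11² = 235.
m = (134·4 − 11·6)/235 = 2; c = (89·6 − 11·134)/235 = -4.

m = 2.00, c = -4.00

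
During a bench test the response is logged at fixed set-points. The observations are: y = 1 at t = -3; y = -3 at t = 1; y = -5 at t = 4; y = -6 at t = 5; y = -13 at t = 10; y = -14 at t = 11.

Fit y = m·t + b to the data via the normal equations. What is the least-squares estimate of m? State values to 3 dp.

m = -1.085

From the data, Σt·t = 272, Σt = 28, Σ1 = 6.
Moment sums: Σt·y = -340, Σy = -40.
So MᵀM·[m, b]ᵀ = Mᵀy: [[272, 28]; [28, 6]]·[m, b]ᵀ = [-340, -40]ᵀ.
Eliminating b: 6·(row 1) − 28·(row 2) gives 848·m = 6·(-340) − 28·(-40) = -920, so m = -115/106.
Then b = ((-40) − 28·(-115/106))/6 = -85/53.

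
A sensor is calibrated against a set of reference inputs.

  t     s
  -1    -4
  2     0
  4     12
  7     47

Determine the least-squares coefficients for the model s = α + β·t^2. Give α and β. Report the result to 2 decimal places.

Compute the Gram sums: Σ1 = 4, Σt^2 = 70, Σt^2·t^2 = 2674.
For Xᵀs: Σs = 55, Σt^2·s = 2491.
Δ = 4·2674 − 70² = 5796.
α = (55·2674 − 70·2491)/5796 = -325/69; β = (4·2491 − 70·55)/5796 = 1019/966.

α = -4.71, β = 1.05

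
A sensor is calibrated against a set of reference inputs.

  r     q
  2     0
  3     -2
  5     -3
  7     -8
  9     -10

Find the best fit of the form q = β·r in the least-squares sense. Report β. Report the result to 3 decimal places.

β = -0.994

With design matrix A, AᵀA = [[168]] and Aᵀq = [-167]ᵀ.
β = (-167)/168 = -0.994048.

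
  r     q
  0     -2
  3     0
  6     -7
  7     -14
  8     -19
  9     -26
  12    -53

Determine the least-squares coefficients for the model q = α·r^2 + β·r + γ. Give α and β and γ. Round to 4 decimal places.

α = -0.5383, β = 2.1786, γ = -1.8370

From the data, Σr^2·r^2 = 35171, Σr^2·r = 3555, Σr^2 = 383, Σr·r = 383, Σr = 45, Σ1 = 7.
Right-hand side: Σr^2·q = -11892, Σr·q = -1162, Σq = -121.
Normal equations: [[35171, 3555, 383]; [3555, 383, 45]; [383, 45, 7]]·[α, β, γ]ᵀ = [-11892, -1162, -121]ᵀ.
Row-reducing yields α = -259729/482482, β = 1051117/482482, γ = -4870/2651.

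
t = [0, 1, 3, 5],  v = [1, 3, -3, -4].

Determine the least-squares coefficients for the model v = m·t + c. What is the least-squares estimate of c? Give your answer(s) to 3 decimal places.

c = 2.186

Entries of AᵀA: Σt·t = 35, Σt = 9, Σ1 = 4.
And Σt·v = -26, Σv = -3.
Normal equations: [[35, 9]; [9, 4]]·[m, c]ᵀ = [-26, -3]ᵀ.
Determinant 35·4 − 9² = 59.
m = ((-26)·4 − 9·(-3))/59 = -77/59; c = (35·(-3) − 9·(-26))/59 = 129/59.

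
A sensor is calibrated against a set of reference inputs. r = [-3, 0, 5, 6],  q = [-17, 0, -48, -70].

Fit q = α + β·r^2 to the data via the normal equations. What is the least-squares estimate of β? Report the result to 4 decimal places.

β = -1.9440

Sums needed: Σ1 = 4, Σr^2 = 70, Σr^2·r^2 = 2002.
Right-hand side: Σq = -135, Σr^2·q = -3873.
XᵀX·[α, β]ᵀ = Xᵀq becomes [[4, 70]; [70, 2002]]·[α, β]ᵀ = [-135, -3873]ᵀ.
Δ = 4·2002 − 70² = 3108.
α = ((-135)·2002 − 70·(-3873))/3108 = 10/37; β = (4·(-3873) − 70·(-135))/3108 = -1007/518.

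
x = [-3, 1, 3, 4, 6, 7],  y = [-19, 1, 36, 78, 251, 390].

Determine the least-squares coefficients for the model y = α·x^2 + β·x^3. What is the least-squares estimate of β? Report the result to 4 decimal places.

From the data, Σx^2·x^2 = 4116, Σx^2·x^3 = 25608, Σx^3·x^3 = 169860.
And Σx^2·y = 29548, Σx^3·y = 194464.
Normal equations: [[4116, 25608]; [25608, 169860]]·[α, β]ᵀ = [29548, 194464]ᵀ.
Δ = 4116·169860 − 25608² = 43374096.
α = (29548·169860 − 25608·194464)/43374096 = 272147/301209; β = (4116·194464 − 25608·29548)/43374096 = 101270/100403.

β = 1.0086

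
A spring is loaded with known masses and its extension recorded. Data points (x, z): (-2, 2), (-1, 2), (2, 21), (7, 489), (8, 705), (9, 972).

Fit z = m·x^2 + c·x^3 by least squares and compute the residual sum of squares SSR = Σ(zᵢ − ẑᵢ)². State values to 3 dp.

SSR = 5.962

Compute the Gram sums: Σx^2·x^2 = 13091, Σx^2·x^3 = 108623, Σx^3·x^3 = 911363.
For Aᵀz: Σx^2·z = 147907, Σx^3·z = 1237425.
Determinant 13091·911363 − 108623² = 131696904.
m = (147907·911363 − 108623·1237425)/131696904 = 192075733/65848452; c = (13091·1237425 − 108623·147907)/131696904 = 3500753/3465708.
Residuals: -8707631/5487371, 3067739/32924226, 20600026/16462113, -4370865/10974742, 18746641/16462113, -3530736/5487371; SSR = 196297501/32924226.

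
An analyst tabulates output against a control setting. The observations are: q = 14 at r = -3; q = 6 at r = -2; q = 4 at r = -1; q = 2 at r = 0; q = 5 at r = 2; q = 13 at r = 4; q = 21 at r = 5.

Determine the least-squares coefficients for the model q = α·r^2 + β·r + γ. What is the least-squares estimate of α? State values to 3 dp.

α = 0.926

Normal-equation sums: Σr^2·r^2 = 995, Σr^2·r = 161, Σr^2 = 59, Σr·r = 59, Σr = 5, Σ1 = 7.
For Xᵀq: Σr^2·q = 907, Σr·q = 109, Σq = 65.
XᵀX·[α, β, γ]ᵀ = Xᵀq becomes [[995, 161, 59]; [161, 59, 5]; [59, 5, 7]]·[α, β, γ]ᵀ = [907, 109, 65]ᵀ.
Row-reducing yields α = 3637/3926, β = -259/302, γ = 4103/1963.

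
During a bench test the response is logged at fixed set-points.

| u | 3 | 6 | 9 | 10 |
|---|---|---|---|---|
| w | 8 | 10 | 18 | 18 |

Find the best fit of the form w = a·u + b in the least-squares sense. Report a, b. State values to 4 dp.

With design matrix X, XᵀX = [[226, 28]; [28, 4]] and Xᵀw = [426, 54]ᵀ.
det = 226·4 − 28² = 120.
a = (426·4 − 28·54)/120 = 8/5; b = (226·54 − 28·426)/120 = 23/10.

a = 1.6000, b = 2.3000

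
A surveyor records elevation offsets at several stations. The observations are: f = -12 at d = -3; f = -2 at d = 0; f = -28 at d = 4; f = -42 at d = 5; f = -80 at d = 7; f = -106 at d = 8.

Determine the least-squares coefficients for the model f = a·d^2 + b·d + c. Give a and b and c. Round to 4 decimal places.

a = -1.5416, b = -0.6781, c = -0.7475

Forming MᵀM = [[7459, 1017, 163]; [1017, 163, 21]; [163, 21, 6]] and Mᵀf = [-12310, -1694, -270]ᵀ gives MᵀM·[a, b, c]ᵀ = Mᵀf.
Row-reducing yields a = -166251/107846, b = -73135/107846, c = -40306/53923.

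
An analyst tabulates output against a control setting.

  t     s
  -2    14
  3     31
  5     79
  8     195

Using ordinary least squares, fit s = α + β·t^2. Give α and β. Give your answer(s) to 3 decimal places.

α = 3.198, β = 3.002

Compute the Gram sums: Σ1 = 4, Σt^2 = 102, Σt^2·t^2 = 4818.
For Aᵀs: Σs = 319, Σt^2·s = 14790.
Δ = 4·4818 − 102² = 8868.
α = (319·4818 − 102·14790)/8868 = 4727/1478; β = (4·14790 − 102·319)/8868 = 4437/1478.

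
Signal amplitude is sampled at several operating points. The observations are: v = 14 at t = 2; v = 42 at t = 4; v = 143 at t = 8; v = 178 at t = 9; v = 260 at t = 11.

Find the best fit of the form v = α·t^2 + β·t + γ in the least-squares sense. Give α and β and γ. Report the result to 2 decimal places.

Setting ∂/∂α … = 0 gives: 25570·α + 2644·β + 286·γ = 55758;  2644·α + 286·β + 34·γ = 5802;  286·α + 34·β + 5·γ = 637.
(Σt^2·t^2 = 25570, Σt^2·t = 2644, Σt^2 = 286, Σt·t = 286, Σt = 34, Σ1 = 5, Σt^2·v = 55758, Σt·v = 5802, Σv = 637.)
Inverting the 3×3 Gram matrix, [α, β, γ]ᵀ = [12800/6613, 14124/6613, 14293/6613]ᵀ.

α = 1.94, β = 2.14, γ = 2.16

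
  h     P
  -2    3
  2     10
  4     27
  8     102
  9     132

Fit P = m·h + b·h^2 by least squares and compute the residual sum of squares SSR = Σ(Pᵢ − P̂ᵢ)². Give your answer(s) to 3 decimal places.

SSR = 12.002

From the data, Σh·h = 169, Σh·h^2 = 1305, Σh^2·h^2 = 10945.
And Σh·P = 2126, Σh^2·P = 17704.
Normal equations: [[169, 1305]; [1305, 10945]]·[m, b]ᵀ = [2126, 17704]ᵀ.
Eliminating b: 10945·(row 1) − 1305·(row 2) gives 146680·m = 10945·2126 − 1305·17704 = 165350, so m = 16535/14668.
Then b = (17704 − 1305·(16535/14668))/10945 = 108773/73340.
Residuals: -24861/36670, 66479/36670, -22722/18335, -35548/18335, 31548/18335; SSR = 440099/36670.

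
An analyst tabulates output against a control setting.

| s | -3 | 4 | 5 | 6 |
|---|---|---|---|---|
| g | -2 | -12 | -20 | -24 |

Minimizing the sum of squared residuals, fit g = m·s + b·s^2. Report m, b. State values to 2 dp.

m = -0.99, b = -0.53

Setting ∂/∂m … = 0 gives: 86·m + 378·b = -286;  378·m + 2258·b = -1574.
(Σs·s = 86, Σs·s^2 = 378, Σs^2·s^2 = 2258, Σs·g = -286, Σs^2·g = -1574.)
det = 86·2258 − 378² = 51304.
m = ((-286)·2258 − 378·(-1574))/51304 = -6352/6413; b = (86·(-1574) − 378·(-286))/51304 = -3407/6413.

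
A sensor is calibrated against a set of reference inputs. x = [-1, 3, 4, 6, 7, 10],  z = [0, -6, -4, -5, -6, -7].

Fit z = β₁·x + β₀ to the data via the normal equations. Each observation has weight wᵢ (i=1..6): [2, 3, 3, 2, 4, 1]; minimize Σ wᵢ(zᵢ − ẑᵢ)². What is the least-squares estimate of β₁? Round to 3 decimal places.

From the data, Σwᵢ·x·x = 445, Σwᵢ·x = 69, Σwᵢ·1 = 15.
And Σwᵢ·x·z = -400, Σwᵢ·z = -71.
det = 445·15 − 69² = 1914.
β₁ = ((-400)·15 − 69·(-71))/1914 = -367/638; β₀ = (445·(-71) − 69·(-400))/1914 = -3995/1914.

β₁ = -0.575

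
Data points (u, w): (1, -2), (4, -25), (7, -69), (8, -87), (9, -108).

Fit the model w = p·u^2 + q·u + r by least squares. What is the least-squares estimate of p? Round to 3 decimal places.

p = -1.092

From the data, Σu^2·u^2 = 13315, Σu^2·u = 1649, Σu^2 = 211, Σu·u = 211, Σu = 29, Σ1 = 5.
And Σu^2·w = -18099, Σu·w = -2253, Σw = -291.
So AᵀA·[p, q, r]ᵀ = Aᵀw: [[13315, 1649, 211]; [1649, 211, 29]; [211, 29, 5]]·[p, q, r]ᵀ = [-18099, -2253, -291]ᵀ.
Solving the 3×3 system (Gaussian elimination) gives p = -1817/1664, q = -3923/1664, r = 1293/832.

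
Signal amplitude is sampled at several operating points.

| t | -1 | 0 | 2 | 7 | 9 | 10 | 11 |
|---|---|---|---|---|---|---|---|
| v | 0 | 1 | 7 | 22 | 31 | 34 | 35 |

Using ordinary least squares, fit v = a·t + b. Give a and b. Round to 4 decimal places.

a = 3.1145, b = 1.6641

Entries of AᵀA: Σt·t = 356, Σt = 38, Σ1 = 7.
Moment sums: Σt·v = 1172, Σv = 130.
So AᵀA·[a, b]ᵀ = Aᵀv: [[356, 38]; [38, 7]]·[a, b]ᵀ = [1172, 130]ᵀ.
Eliminating b: 7·(row 1) − 38·(row 2) gives 1048·a = 7·1172 − 38·130 = 3264, so a = 408/131.
Then b = (130 − 38·(408/131))/7 = 218/131.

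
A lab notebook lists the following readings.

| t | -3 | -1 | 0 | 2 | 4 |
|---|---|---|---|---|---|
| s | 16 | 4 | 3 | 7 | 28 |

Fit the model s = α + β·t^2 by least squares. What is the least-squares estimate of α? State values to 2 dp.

α = 2.08

The normal system MᵀM·[α, β]ᵀ = Mᵀs is [[5, 30]; [30, 354]]·[α, β]ᵀ = [58, 624]ᵀ.
det = 5·354 − 30² = 870.
α = (58·354 − 30·624)/870 = 302/145; β = (5·624 − 30·58)/870 = 46/29.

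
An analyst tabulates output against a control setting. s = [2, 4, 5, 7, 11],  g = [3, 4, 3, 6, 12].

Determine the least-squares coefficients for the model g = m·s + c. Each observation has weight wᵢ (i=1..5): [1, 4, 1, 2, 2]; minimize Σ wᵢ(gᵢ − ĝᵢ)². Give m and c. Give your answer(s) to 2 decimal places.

AᵀWA·[m, c]ᵀ = AᵀWg reads: 433·m + 59·c = 433;  59·m + 10·c = 58.
det = 433·10 − 59² = 849.
m = (433·10 − 59·58)/849 = 908/849; c = (433·58 − 59·433)/849 = -433/849.

m = 1.07, c = -0.51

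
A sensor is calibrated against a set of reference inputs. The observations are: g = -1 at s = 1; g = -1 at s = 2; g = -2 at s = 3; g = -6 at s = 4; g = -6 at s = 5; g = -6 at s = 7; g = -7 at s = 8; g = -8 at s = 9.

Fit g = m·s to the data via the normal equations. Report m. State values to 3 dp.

Sums needed: Σs·s = 249.
Right-hand side: Σs·g = -233.
m = (-233)/249 = -0.935743.

m = -0.936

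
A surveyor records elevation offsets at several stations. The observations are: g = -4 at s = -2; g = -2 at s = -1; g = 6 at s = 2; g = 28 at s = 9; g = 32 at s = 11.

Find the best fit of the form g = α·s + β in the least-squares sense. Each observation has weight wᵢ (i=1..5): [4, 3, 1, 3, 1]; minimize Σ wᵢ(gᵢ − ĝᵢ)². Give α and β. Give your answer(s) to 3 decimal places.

α = 2.891, β = 1.346

From the data, Σwᵢ·s·s = 387, Σwᵢ·s = 29, Σwᵢ·1 = 12.
For XᵀWg: Σwᵢ·s·g = 1158, Σwᵢ·g = 100.
So XᵀWX·[α, β]ᵀ = XᵀWg: [[387, 29]; [29, 12]]·[α, β]ᵀ = [1158, 100]ᵀ.
Δ = 387·12 − 29² = 3803.
α = (1158·12 − 29·100)/3803 = 10996/3803; β = (387·100 − 29·1158)/3803 = 5118/3803.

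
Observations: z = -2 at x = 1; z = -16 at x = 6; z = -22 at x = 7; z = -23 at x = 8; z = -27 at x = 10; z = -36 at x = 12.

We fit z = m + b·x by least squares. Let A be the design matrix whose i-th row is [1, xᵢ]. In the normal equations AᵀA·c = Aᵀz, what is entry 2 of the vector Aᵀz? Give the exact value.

-1138

Entry 2 ↔ basis x, so (Aᵀz)_{2} = Σᵢ (x)·zᵢ = (1)·(-2) + (6)·(-16) + (7)·(-22) + (8)·(-23) + (10)·(-27) + (12)·(-36) = -1138.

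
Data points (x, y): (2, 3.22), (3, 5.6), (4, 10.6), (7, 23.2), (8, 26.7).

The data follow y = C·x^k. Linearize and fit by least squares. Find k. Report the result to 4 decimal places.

k = 1.5609

With ln yᵢ as the transformed response and ln xᵢ as the regressor:
Over the data: Σln x = 7.2034, Σ(ln x)² = 11.7199, Σln y = 11.6818, Σln x·ln y = 18.9245.
Normal system: [[11.7199, 7.2034]; [7.2034, 5]]·[k, ln C]ᵀ = [18.9245, 11.6818]ᵀ.
Δ = 11.7199·5 − (7.2034)² = 6.7102; k = (18.9245·5 − 7.2034·11.6818)/6.7102 = 1.56088, ln C = (11.7199·11.6818 − 7.2034·18.9245)/6.7102 = 0.08763.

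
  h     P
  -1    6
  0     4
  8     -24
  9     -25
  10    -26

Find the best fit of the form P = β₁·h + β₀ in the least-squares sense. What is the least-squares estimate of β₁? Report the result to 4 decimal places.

β₁ = -3.1137

AᵀA·[β₁, β₀]ᵀ = AᵀP reads: 246·β₁ + 26·β₀ = -683;  26·β₁ + 5·β₀ = -65.
(Σh·h = 246, Σh = 26, Σ1 = 5, Σh·P = -683, ΣP = -65.)
Eliminating β₀: 5·(row 1) − 26·(row 2) gives 554·β₁ = 5·(-683) − 26·(-65) = -1725, so β₁ = -1725/554.
Then β₀ = ((-65) − 26·(-1725/554))/5 = 884/277.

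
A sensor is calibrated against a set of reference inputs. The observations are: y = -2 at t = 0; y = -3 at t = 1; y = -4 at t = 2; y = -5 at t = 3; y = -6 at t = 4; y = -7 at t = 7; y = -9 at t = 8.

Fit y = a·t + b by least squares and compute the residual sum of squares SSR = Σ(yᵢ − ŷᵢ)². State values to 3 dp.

SSR = 1.343

Sums needed: Σt·t = 143, Σt = 25, Σ1 = 7.
Moment sums: Σt·y = -171, Σy = -36.
So AᵀA·[a, b]ᵀ = Aᵀy: [[143, 25]; [25, 7]]·[a, b]ᵀ = [-171, -36]ᵀ.
Δ = 143·7 − 25² = 376.
a = ((-171)·7 − 25·(-36))/376 = -297/376; b = (143·(-36) − 25·(-171))/376 = -873/376.
Residuals: 121/376, 21/188, -37/376, -29/94, -195/376, 40/47, -135/376; SSR = 505/376.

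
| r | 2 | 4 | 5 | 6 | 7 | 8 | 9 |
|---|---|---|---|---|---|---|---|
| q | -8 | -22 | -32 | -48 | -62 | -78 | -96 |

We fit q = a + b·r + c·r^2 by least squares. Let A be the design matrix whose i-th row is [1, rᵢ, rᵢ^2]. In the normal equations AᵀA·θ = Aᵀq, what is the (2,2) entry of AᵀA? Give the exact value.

Row 2 ↔ basis r, column 2 ↔ basis r, so (AᵀA)_{2,2} = Σᵢ (r)·(r) = (2)·(2) + (4)·(4) + (5)·(5) + (6)·(6) + (7)·(7) + (8)·(8) + (9)·(9) = 275.

275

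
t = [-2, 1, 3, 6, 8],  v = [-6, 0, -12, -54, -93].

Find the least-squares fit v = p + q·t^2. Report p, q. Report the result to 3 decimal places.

p = 0.646, q = -1.476

Normal-equation sums: Σ1 = 5, Σt^2 = 114, Σt^2·t^2 = 5490.
For Xᵀv: Σv = -165, Σt^2·v = -8028.
So XᵀX·[p, q]ᵀ = Xᵀv: [[5, 114]; [114, 5490]]·[p, q]ᵀ = [-165, -8028]ᵀ.
det = 5·5490 − 114² = 14454.
p = ((-165)·5490 − 114·(-8028))/14454 = 519/803; q = (5·(-8028) − 114·(-165))/14454 = -1185/803.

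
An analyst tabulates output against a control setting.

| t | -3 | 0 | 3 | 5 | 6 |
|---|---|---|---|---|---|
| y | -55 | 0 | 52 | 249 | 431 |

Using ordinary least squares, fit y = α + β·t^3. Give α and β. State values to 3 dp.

Sums needed: Σ1 = 5, Σt^3 = 341, Σt^3·t^3 = 63739.
And Σy = 677, Σt^3·y = 127110.
XᵀX·[α, β]ᵀ = Xᵀy becomes [[5, 341]; [341, 63739]]·[α, β]ᵀ = [677, 127110]ᵀ.
Determinant 5·63739 − 341² = 202414.
α = (677·63739 − 341·127110)/202414 = -193207/202414; β = (5·127110 − 341·677)/202414 = 404693/202414.

α = -0.955, β = 1.999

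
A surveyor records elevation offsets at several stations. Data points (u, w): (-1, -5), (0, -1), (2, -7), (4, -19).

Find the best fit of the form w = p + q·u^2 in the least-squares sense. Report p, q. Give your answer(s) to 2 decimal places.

Compute the Gram sums: Σ1 = 4, Σu^2 = 21, Σu^2·u^2 = 273.
Right-hand side: Σw = -32, Σu^2·w = -337.
det = 4·273 − 21² = 651.
p = ((-32)·273 − 21·(-337))/651 = -79/31; q = (4·(-337) − 21·(-32))/651 = -676/651.

p = -2.55, q = -1.04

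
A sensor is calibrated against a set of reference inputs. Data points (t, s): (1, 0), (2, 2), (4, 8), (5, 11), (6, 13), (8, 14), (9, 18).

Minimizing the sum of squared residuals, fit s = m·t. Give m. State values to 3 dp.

m = 1.952

Forming XᵀX = [[227]] and Xᵀs = [443]ᵀ gives XᵀX·[m]ᵀ = Xᵀs.
m = 443/227 = 1.95154.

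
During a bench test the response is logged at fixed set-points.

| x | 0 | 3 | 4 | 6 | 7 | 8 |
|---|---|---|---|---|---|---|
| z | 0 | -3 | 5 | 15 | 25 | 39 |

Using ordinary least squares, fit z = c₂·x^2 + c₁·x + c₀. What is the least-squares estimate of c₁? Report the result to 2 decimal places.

Compute the Gram sums: Σx^2·x^2 = 8130, Σx^2·x = 1162, Σx^2 = 174, Σx·x = 174, Σx = 28, Σ1 = 6.
For Mᵀz: Σx^2·z = 4314, Σx·z = 588, Σz = 81.
Inverting the 3×3 Gram matrix, [c₂, c₁, c₀]ᵀ = [1165/1114, -4011/1114, -14/557]ᵀ.

c₁ = -3.60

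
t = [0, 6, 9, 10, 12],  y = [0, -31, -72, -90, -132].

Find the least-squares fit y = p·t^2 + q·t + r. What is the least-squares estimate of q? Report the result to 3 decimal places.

q = 0.790

Normal-equation sums: Σt^2·t^2 = 38593, Σt^2·t = 3673, Σt^2 = 361, Σt·t = 361, Σt = 37, Σ1 = 5.
Moment sums: Σt^2·y = -34956, Σt·y = -3318, Σy = -325.
So MᵀM·[p, q, r]ᵀ = Mᵀy: [[38593, 3673, 361]; [3673, 361, 37]; [361, 37, 5]]·[p, q, r]ᵀ = [-34956, -3318, -325]ᵀ.
Row-reducing yields p = -36481/37212, q = 29413/37212, r = -209/3101.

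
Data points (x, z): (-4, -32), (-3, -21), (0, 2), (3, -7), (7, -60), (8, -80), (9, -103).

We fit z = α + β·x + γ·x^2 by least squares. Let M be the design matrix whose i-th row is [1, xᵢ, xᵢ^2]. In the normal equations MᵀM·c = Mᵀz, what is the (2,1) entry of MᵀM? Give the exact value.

20

Row 2 ↔ basis x, column 1 ↔ basis 1, so (MᵀM)_{2,1} = Σᵢ x = (-4)·(1) + (-3)·(1) + (0)·(1) + (3)·(1) + (7)·(1) + (8)·(1) + (9)·(1) = 20.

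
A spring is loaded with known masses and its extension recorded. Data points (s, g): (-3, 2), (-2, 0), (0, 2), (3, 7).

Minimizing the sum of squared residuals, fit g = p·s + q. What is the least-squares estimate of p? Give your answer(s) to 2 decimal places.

p = 0.98

Normal-equation sums: Σs·s = 22, Σs = -2, Σ1 = 4.
Right-hand side: Σs·g = 15, Σg = 11.
So AᵀA·[p, q]ᵀ = Aᵀg: [[22, -2]; [-2, 4]]·[p, q]ᵀ = [15, 11]ᵀ.
det = 22·4 − (-2)² = 84.
p = (15·4 − (-2)·11)/84 = 41/42; q = (22·11 − (-2)·15)/84 = 68/21.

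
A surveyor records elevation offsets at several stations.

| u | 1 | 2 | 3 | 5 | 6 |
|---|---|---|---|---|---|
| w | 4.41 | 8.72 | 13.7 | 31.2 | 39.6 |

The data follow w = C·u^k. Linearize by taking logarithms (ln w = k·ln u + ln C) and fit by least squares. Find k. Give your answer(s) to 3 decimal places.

Let Y = ln w. Fitting Y = k·ln u + ln C by least squares:
Σln u = 5.1930, Σ(ln u)² = 7.4881, Σln w = 13.3861, Σln u·ln w = 16.5053.
Equations: 7.4881·k + 5.1930·ln C = 16.5053;  5.1930·k + 5·ln C = 13.3861.
Slope k = (n·Σln u·ln w − Σln u·Σln w)/(n·Σ(ln u)² − (Σln u)²) = (5·16.5053 − 5.1930·13.3861)/10.4737 = 1.24244; ln C = (Σln w − k·Σln u)/n = 1.38684.

k = 1.242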